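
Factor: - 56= -2^3*7^1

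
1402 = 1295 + 107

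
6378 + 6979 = 13357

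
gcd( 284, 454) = 2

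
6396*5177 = 33112092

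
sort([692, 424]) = [424, 692 ] 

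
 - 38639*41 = -1584199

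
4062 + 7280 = 11342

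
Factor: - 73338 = - 2^1*3^1*17^1*719^1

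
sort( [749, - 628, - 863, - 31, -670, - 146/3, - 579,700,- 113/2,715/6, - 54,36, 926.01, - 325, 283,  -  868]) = [ - 868, - 863,-670, - 628,- 579, - 325, - 113/2, - 54, - 146/3 , - 31, 36,715/6, 283, 700, 749, 926.01]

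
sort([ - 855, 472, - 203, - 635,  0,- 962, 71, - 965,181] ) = [ - 965 , - 962,-855, - 635, - 203, 0,71, 181, 472 ]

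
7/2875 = 7/2875 = 0.00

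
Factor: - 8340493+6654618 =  - 1685875 = - 5^3 * 13487^1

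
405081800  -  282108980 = 122972820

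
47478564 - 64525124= -17046560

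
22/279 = 22/279 =0.08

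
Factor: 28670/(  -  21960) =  -47/36 = -  2^( - 2 )*3^( - 2)*47^1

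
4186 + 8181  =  12367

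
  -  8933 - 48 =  - 8981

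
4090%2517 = 1573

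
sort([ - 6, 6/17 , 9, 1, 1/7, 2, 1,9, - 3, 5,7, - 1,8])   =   [ - 6,-3,  -  1,  1/7, 6/17, 1, 1, 2, 5, 7,8, 9,9]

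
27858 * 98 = 2730084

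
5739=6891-1152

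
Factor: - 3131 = -31^1*101^1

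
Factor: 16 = 2^4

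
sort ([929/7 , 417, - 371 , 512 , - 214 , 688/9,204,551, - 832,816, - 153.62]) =[ - 832, - 371, - 214, - 153.62,688/9,929/7,204, 417,512, 551,816 ]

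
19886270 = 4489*4430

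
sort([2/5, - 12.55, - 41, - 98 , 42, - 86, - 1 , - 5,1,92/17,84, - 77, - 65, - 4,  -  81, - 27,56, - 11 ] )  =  [ -98, - 86, - 81, - 77, - 65, - 41, - 27, - 12.55, - 11 , - 5, - 4, - 1,2/5,1,92/17,42,56, 84] 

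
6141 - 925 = 5216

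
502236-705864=-203628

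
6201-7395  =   -1194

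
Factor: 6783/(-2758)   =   - 2^( - 1 )*3^1 * 17^1*19^1*197^( - 1 ) =-969/394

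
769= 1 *769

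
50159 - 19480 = 30679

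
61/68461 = 61/68461 = 0.00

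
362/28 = 181/14 = 12.93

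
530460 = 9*58940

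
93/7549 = 93/7549=0.01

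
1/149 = 1/149=0.01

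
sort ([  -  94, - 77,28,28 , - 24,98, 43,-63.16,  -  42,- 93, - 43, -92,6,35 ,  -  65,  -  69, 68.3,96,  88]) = [-94 ,-93,-92,  -  77, - 69,-65, - 63.16, - 43,-42,  -  24,6, 28,28,35, 43, 68.3,  88,96,98]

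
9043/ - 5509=-2 + 1975/5509 = - 1.64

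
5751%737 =592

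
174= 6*29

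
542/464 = 271/232 = 1.17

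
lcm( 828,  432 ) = 9936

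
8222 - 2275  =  5947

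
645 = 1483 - 838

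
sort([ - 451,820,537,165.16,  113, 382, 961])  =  [-451, 113,  165.16,  382, 537  ,  820 , 961]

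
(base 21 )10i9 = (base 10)9648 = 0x25B0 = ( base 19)17df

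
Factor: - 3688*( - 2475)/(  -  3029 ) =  - 2^3*3^2*5^2*11^1*13^( - 1)*233^( - 1 )*461^1  =  -9127800/3029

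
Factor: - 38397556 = -2^2*19^1*505231^1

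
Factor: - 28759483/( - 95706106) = 2^( - 1)*19^1 * 293^ (-1) * 163321^(- 1) *1513657^1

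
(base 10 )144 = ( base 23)66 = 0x90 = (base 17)88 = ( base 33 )4c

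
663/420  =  221/140 = 1.58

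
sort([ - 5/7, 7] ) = [ - 5/7, 7 ]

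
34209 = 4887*7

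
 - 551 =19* ( - 29) 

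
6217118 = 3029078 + 3188040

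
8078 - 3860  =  4218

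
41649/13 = 41649/13 = 3203.77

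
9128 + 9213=18341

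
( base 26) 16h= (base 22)1gd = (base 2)1101010001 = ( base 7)2322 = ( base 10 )849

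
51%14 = 9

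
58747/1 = 58747 = 58747.00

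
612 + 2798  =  3410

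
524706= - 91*( - 5766) 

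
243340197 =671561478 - 428221281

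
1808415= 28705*63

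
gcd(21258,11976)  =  6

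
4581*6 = 27486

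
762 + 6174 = 6936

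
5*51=255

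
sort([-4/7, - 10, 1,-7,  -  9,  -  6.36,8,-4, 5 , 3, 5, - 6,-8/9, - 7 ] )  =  [ - 10,-9, - 7, - 7, - 6.36,-6, - 4,-8/9, - 4/7,1,  3,5,5,8 ] 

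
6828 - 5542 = 1286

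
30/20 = 3/2  =  1.50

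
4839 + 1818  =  6657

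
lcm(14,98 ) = 98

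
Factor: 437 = 19^1*23^1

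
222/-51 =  - 5 + 11/17= - 4.35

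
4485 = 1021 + 3464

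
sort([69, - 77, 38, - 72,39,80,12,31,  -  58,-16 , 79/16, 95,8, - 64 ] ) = [ - 77,-72 , - 64,-58, - 16  ,  79/16,8,12,  31,38,39,69,80 , 95 ]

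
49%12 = 1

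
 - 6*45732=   -  274392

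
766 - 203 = 563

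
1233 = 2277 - 1044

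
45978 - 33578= 12400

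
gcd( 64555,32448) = 1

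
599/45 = 599/45=13.31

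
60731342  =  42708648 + 18022694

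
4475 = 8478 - 4003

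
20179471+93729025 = 113908496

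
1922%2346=1922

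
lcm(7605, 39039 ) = 585585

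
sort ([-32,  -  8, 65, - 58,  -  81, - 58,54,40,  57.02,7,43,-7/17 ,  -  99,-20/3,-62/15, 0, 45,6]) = [ - 99, - 81, - 58,  -  58,- 32,  -  8, - 20/3,-62/15,-7/17,0,6,7,40,43,45, 54,57.02,65]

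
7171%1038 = 943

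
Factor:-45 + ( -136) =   -  181= -  181^1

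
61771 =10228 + 51543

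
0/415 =0 = 0.00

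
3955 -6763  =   - 2808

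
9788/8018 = 1 + 885/4009 = 1.22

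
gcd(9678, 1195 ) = 1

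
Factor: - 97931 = - 97931^1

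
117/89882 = 9/6914= 0.00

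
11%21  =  11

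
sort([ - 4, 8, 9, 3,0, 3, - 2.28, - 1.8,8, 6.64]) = [-4,-2.28,  -  1.8,0, 3, 3,  6.64, 8,8, 9]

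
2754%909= 27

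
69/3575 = 69/3575 =0.02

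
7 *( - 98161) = -687127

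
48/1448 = 6/181 = 0.03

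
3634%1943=1691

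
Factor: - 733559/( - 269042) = 2^(- 1) * 17^(  -  1)*41^( - 1)*  193^( - 1)*733559^1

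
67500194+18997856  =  86498050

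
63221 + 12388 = 75609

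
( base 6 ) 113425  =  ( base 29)BLL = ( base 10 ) 9881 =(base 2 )10011010011001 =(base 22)K93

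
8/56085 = 8/56085 = 0.00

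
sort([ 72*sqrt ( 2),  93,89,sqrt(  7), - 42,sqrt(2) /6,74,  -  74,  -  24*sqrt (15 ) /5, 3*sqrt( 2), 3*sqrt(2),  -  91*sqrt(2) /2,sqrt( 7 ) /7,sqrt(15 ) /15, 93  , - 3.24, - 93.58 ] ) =[  -  93.58,-74, - 91*sqrt(2 ) /2,  -  42, - 24*sqrt(15)/5, - 3.24, sqrt ( 2 ) /6,sqrt( 15 ) /15, sqrt ( 7) /7,sqrt(7 ),3*sqrt( 2), 3*sqrt( 2 ),74, 89,93,93, 72*sqrt (2 )] 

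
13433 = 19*707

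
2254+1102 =3356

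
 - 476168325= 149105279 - 625273604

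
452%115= 107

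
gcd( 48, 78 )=6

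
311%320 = 311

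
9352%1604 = 1332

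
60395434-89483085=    - 29087651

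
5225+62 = 5287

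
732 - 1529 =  - 797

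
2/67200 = 1/33600 = 0.00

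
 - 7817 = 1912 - 9729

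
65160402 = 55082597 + 10077805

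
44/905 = 44/905  =  0.05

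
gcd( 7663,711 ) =79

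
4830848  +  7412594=12243442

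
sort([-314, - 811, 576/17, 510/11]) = [ - 811, - 314 , 576/17, 510/11]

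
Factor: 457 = 457^1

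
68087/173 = 393+98/173 = 393.57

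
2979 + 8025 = 11004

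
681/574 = 1+107/574  =  1.19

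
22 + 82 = 104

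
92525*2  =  185050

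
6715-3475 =3240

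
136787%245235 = 136787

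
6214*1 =6214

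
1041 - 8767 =-7726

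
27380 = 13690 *2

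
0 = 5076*0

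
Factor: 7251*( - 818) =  - 2^1*3^1*409^1*2417^1 = -5931318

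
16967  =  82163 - 65196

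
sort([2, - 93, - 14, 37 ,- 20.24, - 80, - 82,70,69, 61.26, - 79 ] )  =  [  -  93, - 82, - 80, - 79, - 20.24, - 14 , 2 , 37,61.26,69,70] 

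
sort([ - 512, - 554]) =[ - 554, - 512]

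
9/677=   9/677  =  0.01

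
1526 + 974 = 2500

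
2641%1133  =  375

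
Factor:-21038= - 2^1*67^1*157^1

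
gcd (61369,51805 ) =797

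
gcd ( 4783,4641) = 1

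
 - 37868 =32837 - 70705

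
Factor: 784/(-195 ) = -2^4*3^( - 1 )*  5^( - 1) * 7^2 * 13^( - 1 )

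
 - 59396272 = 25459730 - 84856002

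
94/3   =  31 + 1/3 = 31.33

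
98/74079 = 98/74079= 0.00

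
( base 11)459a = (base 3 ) 22021122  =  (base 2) 1011110010110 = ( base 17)13F3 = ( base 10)6038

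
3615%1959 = 1656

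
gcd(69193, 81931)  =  1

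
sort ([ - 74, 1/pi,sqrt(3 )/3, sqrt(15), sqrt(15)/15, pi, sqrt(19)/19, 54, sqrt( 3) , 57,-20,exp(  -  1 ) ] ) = [ - 74, - 20,sqrt(19)/19, sqrt( 15)/15,1/pi,  exp( - 1),sqrt( 3)/3, sqrt( 3 ),pi, sqrt(15 ), 54, 57]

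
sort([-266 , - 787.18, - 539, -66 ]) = [- 787.18, - 539,  -  266,-66 ] 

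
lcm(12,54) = 108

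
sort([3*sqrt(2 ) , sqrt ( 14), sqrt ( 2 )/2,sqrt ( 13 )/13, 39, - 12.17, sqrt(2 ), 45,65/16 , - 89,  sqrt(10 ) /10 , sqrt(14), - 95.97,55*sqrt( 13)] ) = [ - 95.97,  -  89, -12.17, sqrt( 13) /13, sqrt(10)/10  ,  sqrt(2) /2, sqrt(2),sqrt( 14 ), sqrt( 14),65/16,3  *sqrt(2), 39,  45, 55 *sqrt(  13)]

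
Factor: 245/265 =49/53 =7^2 * 53^ (  -  1)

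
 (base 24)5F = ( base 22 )63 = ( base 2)10000111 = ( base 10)135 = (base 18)79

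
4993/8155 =4993/8155 = 0.61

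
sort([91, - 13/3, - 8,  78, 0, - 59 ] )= [ - 59, - 8, - 13/3, 0, 78 , 91]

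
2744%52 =40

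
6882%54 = 24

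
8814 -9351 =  - 537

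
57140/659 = 57140/659 = 86.71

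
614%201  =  11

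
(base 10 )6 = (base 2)110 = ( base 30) 6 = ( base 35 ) 6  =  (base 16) 6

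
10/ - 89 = -10/89 = - 0.11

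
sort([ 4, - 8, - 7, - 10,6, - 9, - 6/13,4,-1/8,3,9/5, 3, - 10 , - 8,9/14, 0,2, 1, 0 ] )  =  [-10, - 10, - 9, - 8, - 8, - 7, - 6/13, - 1/8,0, 0,9/14,1, 9/5,2, 3,3,  4,4,6 ]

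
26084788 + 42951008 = 69035796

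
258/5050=129/2525= 0.05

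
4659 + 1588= 6247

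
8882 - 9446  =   - 564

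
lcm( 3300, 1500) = 16500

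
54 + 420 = 474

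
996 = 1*996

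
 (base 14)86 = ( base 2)1110110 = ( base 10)118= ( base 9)141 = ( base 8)166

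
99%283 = 99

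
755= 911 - 156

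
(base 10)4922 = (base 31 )53O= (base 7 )20231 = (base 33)4H5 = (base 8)11472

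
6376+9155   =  15531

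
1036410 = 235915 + 800495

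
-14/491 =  - 1+477/491 = -0.03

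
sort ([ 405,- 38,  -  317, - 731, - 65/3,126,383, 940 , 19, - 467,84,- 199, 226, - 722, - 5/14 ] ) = [ - 731, - 722,  -  467, - 317, - 199, -38,-65/3,- 5/14, 19, 84,126,226, 383, 405,940 ]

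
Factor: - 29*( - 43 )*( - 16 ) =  - 19952 = -2^4*29^1*43^1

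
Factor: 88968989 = 4591^1*19379^1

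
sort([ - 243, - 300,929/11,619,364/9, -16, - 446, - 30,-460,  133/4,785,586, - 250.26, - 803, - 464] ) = [-803, - 464, - 460 , - 446, - 300, - 250.26, - 243, - 30, - 16,133/4 , 364/9, 929/11 , 586, 619,785] 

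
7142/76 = 93+37/38=93.97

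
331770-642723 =-310953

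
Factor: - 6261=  -3^1*2087^1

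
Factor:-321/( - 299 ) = 3^1*13^( - 1) * 23^ ( - 1)*107^1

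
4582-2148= 2434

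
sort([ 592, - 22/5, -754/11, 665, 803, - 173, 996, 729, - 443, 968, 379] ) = [ - 443, - 173, - 754/11, - 22/5, 379,592,665, 729, 803, 968  ,  996 ] 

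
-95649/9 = -31883/3 = -  10627.67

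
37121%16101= 4919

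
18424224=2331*7904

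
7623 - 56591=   -  48968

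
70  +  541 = 611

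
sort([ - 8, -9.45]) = [ - 9.45,-8 ]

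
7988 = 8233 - 245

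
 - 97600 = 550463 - 648063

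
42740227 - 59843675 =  - 17103448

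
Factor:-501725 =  - 5^2*7^1*47^1 * 61^1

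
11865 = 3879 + 7986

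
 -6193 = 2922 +  -  9115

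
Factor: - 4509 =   -  3^3*167^1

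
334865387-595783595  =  -260918208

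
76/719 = 76/719 = 0.11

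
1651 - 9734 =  - 8083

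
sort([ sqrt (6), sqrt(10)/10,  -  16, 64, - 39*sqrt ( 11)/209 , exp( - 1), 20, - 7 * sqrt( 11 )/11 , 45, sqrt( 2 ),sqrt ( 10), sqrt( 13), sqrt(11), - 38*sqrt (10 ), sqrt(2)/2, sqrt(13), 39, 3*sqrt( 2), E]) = [ -38*sqrt(10 ), - 16,  -  7*sqrt (11)/11, - 39*sqrt(11) /209,sqrt( 10)/10,exp ( - 1 ), sqrt (2)/2 , sqrt ( 2), sqrt( 6), E, sqrt(10), sqrt (11), sqrt(13), sqrt( 13 ),3*sqrt( 2), 20, 39, 45, 64 ] 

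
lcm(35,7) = 35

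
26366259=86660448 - 60294189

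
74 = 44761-44687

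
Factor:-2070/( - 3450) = 3^1  *5^(-1) = 3/5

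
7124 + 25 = 7149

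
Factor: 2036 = 2^2 * 509^1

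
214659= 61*3519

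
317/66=4 +53/66 =4.80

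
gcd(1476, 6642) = 738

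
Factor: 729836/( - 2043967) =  - 2^2*23^1*79^( - 1)*7933^1*25873^( - 1 )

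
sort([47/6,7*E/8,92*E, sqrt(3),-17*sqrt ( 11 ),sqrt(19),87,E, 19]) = [ - 17 * sqrt(11 ),sqrt(3 ), 7*E/8, E , sqrt(19),  47/6,19,87,92*E] 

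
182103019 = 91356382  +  90746637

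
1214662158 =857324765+357337393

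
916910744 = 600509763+316400981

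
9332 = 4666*2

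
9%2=1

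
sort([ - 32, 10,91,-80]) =[ - 80, - 32,10,91]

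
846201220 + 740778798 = 1586980018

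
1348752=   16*84297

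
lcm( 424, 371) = 2968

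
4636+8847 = 13483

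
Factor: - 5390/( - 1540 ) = 2^(-1)*7^1 = 7/2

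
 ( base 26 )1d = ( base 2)100111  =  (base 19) 21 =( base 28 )1b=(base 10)39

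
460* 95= 43700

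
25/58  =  25/58 = 0.43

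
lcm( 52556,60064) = 420448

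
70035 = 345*203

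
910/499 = 1 + 411/499 = 1.82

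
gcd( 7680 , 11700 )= 60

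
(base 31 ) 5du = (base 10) 5238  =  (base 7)21162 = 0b1010001110110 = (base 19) e9d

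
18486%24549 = 18486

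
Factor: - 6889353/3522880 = - 2^(  -  6)*3^1*5^( - 1)*41^1 * 79^1 *101^( - 1)*109^( - 1 )*709^1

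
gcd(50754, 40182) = 6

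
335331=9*37259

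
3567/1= 3567 = 3567.00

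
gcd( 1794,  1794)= 1794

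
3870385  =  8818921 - 4948536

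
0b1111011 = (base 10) 123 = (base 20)63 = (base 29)47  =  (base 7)234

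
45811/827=55 + 326/827 = 55.39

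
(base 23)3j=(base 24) 3g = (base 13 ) 6a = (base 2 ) 1011000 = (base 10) 88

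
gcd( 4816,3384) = 8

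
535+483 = 1018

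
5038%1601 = 235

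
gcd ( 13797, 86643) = 27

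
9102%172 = 158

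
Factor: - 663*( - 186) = 2^1 * 3^2 * 13^1 * 17^1*31^1 = 123318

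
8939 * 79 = 706181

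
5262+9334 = 14596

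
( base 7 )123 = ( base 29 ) 28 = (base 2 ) 1000010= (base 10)66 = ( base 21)33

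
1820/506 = 910/253 = 3.60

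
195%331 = 195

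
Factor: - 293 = - 293^1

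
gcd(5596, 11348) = 4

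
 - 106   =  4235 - 4341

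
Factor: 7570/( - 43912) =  - 2^(  -  2 )*5^1*11^(  -  1)*499^(  -  1 )*757^1 = -3785/21956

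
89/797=89/797 = 0.11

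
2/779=2/779= 0.00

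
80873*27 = 2183571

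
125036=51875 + 73161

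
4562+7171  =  11733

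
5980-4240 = 1740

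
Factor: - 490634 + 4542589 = 5^1*810391^1 = 4051955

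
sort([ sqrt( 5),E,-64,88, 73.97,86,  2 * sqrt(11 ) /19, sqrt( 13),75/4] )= [ - 64, 2*sqrt(11)/19, sqrt( 5), E, sqrt(13), 75/4, 73.97,86, 88] 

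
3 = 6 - 3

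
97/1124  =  97/1124 = 0.09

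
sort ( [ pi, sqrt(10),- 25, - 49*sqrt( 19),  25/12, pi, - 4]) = [  -  49 * sqrt( 19), - 25,-4,25/12,pi, pi,sqrt( 10) ]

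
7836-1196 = 6640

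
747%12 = 3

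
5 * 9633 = 48165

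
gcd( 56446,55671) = 1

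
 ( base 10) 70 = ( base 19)3D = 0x46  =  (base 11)64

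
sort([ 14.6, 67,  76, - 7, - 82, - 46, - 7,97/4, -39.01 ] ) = [ - 82, - 46,  -  39.01,-7, - 7, 14.6, 97/4, 67,76]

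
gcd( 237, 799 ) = 1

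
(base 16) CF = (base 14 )10B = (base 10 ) 207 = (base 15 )dc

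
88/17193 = 8/1563 = 0.01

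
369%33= 6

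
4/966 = 2/483= 0.00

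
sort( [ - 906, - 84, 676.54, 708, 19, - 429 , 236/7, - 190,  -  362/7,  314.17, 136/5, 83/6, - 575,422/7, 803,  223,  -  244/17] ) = [-906 ,  -  575, - 429,-190, - 84, - 362/7, - 244/17,83/6, 19, 136/5, 236/7, 422/7, 223,314.17, 676.54, 708, 803] 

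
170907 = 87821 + 83086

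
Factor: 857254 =2^1 *71^1*6037^1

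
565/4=565/4 = 141.25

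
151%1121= 151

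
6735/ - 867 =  - 2245/289  =  - 7.77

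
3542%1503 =536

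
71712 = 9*7968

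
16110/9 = 1790 = 1790.00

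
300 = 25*12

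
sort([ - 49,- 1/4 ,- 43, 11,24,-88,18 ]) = [-88, - 49,  -  43,  -  1/4,11, 18, 24 ]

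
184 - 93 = 91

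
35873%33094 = 2779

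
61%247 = 61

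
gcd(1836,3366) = 306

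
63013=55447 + 7566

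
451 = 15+436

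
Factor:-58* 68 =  - 2^3 * 17^1*29^1 = - 3944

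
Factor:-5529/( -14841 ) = 3^(-1)*17^( - 1 )*19^1=19/51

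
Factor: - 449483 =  - 19^1*41^1*577^1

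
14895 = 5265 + 9630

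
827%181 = 103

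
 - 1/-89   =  1/89 = 0.01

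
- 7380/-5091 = 1 + 763/1697  =  1.45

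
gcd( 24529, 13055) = 1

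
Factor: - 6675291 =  -3^4*7^1*61^1*193^1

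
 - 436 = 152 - 588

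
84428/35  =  2412 + 8/35 = 2412.23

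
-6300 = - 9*700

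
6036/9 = 2012/3 = 670.67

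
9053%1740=353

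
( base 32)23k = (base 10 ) 2164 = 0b100001110100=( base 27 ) 2Q4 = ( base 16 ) 874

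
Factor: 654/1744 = 2^( -3 )*3^1 = 3/8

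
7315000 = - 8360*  (  -  875 ) 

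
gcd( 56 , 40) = 8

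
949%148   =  61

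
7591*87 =660417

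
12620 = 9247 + 3373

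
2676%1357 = 1319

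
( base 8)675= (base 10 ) 445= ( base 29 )fa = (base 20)125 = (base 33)dg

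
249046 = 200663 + 48383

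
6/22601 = 6/22601= 0.00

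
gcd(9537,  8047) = 1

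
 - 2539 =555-3094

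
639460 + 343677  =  983137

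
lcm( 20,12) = 60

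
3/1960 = 3/1960 = 0.00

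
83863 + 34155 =118018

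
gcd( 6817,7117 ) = 1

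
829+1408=2237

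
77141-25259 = 51882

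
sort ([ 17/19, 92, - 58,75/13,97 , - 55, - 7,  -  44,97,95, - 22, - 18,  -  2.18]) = [ - 58,- 55, - 44, - 22, - 18, - 7, - 2.18,17/19,75/13,92,95,97 , 97]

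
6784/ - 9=  -  754+2/9 = - 753.78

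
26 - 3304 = -3278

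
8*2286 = 18288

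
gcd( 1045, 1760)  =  55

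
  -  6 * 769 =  - 4614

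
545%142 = 119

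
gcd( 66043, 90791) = 1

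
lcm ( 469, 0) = 0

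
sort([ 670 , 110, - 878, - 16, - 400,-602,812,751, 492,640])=[ - 878, - 602, - 400,  -  16 , 110,492, 640,670, 751, 812]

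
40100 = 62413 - 22313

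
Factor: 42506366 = 2^1*7^1*379^1*8011^1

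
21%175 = 21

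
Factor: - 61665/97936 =-2^( - 4 ) * 3^1*5^1*4111^1*6121^( - 1) 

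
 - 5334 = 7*(-762)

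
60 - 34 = 26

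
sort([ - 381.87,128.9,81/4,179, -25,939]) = [ - 381.87, - 25, 81/4, 128.9,179,939 ] 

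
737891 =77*9583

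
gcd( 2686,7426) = 158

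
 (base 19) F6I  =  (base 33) 533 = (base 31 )5NT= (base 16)15AB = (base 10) 5547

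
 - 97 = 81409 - 81506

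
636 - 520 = 116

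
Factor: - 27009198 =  - 2^1*3^2*1500511^1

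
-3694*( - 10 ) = 36940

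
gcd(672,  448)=224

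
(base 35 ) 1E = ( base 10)49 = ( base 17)2F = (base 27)1M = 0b110001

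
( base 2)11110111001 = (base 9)2636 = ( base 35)1LH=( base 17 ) 6e5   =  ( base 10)1977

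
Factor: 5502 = 2^1* 3^1*7^1 * 131^1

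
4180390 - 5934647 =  - 1754257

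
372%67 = 37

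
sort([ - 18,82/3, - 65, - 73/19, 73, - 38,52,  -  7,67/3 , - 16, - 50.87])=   [-65, - 50.87,- 38, - 18, - 16, - 7,-73/19,67/3,82/3, 52,73]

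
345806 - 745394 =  - 399588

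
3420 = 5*684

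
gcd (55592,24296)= 8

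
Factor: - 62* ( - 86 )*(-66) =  - 2^3*3^1 * 11^1 * 31^1 *43^1 = - 351912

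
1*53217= 53217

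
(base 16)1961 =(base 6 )50025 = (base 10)6497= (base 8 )14541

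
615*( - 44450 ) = - 27336750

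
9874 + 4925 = 14799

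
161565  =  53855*3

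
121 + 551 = 672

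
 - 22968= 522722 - 545690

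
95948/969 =99 + 1/57 = 99.02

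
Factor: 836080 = 2^4 * 5^1*7^1*1493^1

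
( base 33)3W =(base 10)131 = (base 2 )10000011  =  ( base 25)56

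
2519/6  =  2519/6= 419.83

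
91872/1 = 91872 = 91872.00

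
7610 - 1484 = 6126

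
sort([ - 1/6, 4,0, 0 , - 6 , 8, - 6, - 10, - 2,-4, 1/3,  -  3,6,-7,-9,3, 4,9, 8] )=[ - 10, - 9, - 7, - 6, - 6, - 4, - 3, - 2, - 1/6, 0, 0 , 1/3,3,4,4,6 , 8,8,9 ] 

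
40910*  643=26305130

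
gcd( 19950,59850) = 19950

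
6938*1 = 6938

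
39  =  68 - 29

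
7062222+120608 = 7182830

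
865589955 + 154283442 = 1019873397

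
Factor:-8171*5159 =-7^1*11^1*67^1*8171^1 =-42154189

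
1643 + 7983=9626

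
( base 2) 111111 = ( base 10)63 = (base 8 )77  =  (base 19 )36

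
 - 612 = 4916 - 5528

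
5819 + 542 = 6361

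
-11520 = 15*( - 768 )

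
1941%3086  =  1941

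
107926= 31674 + 76252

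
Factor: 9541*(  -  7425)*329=- 23306993325 = - 3^3* 5^2 * 7^2* 11^1*29^1*47^2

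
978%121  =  10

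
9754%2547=2113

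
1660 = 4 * 415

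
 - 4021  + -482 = -4503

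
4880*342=1668960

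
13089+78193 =91282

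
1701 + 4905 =6606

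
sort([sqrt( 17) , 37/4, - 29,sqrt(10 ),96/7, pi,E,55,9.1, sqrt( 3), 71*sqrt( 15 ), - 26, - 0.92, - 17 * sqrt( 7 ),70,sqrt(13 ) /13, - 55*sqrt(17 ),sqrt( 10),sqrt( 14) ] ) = [- 55*sqrt( 17), - 17*sqrt( 7 ), -29, - 26, - 0.92, sqrt( 13 ) /13, sqrt( 3),E,pi, sqrt( 10 ),sqrt(10),sqrt( 14 ),sqrt (17 ),  9.1, 37/4, 96/7, 55,70, 71*sqrt(15 )] 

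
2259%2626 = 2259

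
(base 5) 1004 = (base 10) 129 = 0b10000001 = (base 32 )41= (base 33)3u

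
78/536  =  39/268 = 0.15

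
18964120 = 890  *21308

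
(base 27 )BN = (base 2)101000000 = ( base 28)bc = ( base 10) 320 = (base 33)9N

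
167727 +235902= 403629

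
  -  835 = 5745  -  6580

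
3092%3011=81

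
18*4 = 72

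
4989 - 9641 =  - 4652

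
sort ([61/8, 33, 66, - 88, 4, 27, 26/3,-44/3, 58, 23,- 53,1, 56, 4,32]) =[  -  88, - 53, - 44/3, 1,4, 4, 61/8, 26/3, 23, 27, 32,33,  56, 58,  66 ]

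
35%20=15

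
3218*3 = 9654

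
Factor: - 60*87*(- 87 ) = 454140 = 2^2*3^3*5^1*29^2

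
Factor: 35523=3^2*3947^1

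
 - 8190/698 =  - 12 + 93/349 = - 11.73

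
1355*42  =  56910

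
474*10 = 4740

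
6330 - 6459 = -129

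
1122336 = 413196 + 709140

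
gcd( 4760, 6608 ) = 56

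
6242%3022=198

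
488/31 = 15 + 23/31 = 15.74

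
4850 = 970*5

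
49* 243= 11907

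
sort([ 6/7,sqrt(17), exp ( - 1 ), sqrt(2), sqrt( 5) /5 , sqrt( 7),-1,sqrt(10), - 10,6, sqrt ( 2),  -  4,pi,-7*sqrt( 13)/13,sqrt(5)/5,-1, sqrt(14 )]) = [ - 10 , - 4, - 7*sqrt(13 )/13 , - 1, -1, exp(  -  1),sqrt (5)/5,sqrt (5 ) /5,6/7,sqrt( 2), sqrt(2 ), sqrt( 7 ) , pi,sqrt(10), sqrt ( 14 ),sqrt( 17),6 ] 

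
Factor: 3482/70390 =5^(-1)*1741^1 * 7039^( - 1 )= 1741/35195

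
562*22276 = 12519112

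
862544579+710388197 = 1572932776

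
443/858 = 443/858= 0.52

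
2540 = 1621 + 919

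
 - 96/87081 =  -1 +28995/29027 = - 0.00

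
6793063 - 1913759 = 4879304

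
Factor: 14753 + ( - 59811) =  - 45058 =- 2^1*13^1 *1733^1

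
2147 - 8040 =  - 5893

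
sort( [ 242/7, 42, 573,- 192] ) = [ - 192, 242/7, 42,573] 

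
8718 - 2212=6506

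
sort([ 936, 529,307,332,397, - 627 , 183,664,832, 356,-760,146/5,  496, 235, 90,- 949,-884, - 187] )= [ - 949, - 884 ,-760,-627, - 187,146/5,90,183,235,307,332, 356,397, 496,529,664, 832,936 ]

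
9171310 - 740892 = 8430418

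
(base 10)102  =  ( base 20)52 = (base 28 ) 3I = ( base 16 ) 66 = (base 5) 402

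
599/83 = 599/83 = 7.22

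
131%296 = 131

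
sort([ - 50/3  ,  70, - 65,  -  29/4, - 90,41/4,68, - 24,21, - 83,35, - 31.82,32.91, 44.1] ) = [  -  90, - 83,-65,  -  31.82, - 24, - 50/3, - 29/4,41/4,21,  32.91 , 35 , 44.1,68, 70]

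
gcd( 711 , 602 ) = 1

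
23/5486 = 23/5486 = 0.00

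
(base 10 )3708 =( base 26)5cg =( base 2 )111001111100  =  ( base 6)25100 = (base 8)7174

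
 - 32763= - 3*10921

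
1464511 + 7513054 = 8977565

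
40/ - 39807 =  - 40/39807 = - 0.00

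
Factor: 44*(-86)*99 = -374616 = - 2^3*3^2*11^2*43^1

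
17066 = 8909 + 8157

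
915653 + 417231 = 1332884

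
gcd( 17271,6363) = 909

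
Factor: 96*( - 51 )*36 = -2^7*3^4*17^1 = - 176256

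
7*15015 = 105105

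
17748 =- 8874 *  ( - 2)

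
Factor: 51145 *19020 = 972777900=   2^2*3^1*5^2*53^1*193^1*317^1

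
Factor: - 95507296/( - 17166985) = 2^5 *5^( - 1 )*11^(-1 ) * 29^(  -  1)*47^( - 1 )*229^(-1)*2984603^1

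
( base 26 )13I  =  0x304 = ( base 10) 772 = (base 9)1047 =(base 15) 367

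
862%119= 29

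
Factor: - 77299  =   - 17^1*4547^1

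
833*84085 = 70042805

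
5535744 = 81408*68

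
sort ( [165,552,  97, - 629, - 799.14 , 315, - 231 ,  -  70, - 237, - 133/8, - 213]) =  [ - 799.14,- 629,-237,-231,-213,-70, - 133/8,97,  165,315,  552]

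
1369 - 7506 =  - 6137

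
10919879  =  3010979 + 7908900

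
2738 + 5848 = 8586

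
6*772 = 4632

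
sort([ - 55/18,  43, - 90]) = [-90, -55/18,  43 ]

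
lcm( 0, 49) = 0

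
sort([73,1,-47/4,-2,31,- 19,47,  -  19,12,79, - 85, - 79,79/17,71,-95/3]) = [-85,-79, - 95/3, -19,- 19, - 47/4,  -  2, 1, 79/17,12, 31,  47, 71,73 , 79]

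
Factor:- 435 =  - 3^1*5^1 *29^1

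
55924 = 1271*44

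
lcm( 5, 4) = 20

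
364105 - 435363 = - 71258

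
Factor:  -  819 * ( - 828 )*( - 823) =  - 2^2 * 3^4*7^1 * 13^1*23^1*823^1 = - 558102636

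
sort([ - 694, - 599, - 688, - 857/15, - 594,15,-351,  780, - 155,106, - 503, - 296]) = [ - 694 , - 688,  -  599, - 594, -503, - 351, - 296, - 155 , - 857/15,  15,  106, 780] 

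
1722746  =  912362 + 810384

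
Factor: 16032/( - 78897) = -2^5*7^( - 1 ) * 13^ ( - 1)*17^( - 2) * 167^1= - 5344/26299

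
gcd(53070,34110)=30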